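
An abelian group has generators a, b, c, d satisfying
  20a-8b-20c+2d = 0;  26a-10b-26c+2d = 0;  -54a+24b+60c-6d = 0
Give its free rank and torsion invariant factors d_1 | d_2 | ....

rank_ℚ(R)=3; free=4−3=1
SNF(R) diag = [2, 2, 6] → torsion [2, 2, 6]

Answer: M ≅ ℤ^1 ⊕ ℤ/2 ⊕ ℤ/2 ⊕ ℤ/6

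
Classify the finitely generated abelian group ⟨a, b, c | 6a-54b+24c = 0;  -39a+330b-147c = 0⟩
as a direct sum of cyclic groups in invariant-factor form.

rank_ℚ(R)=2; free=3−2=1
SNF(R) diag = [3, 6] → torsion [3, 6]

Answer: M ≅ ℤ^1 ⊕ ℤ/3 ⊕ ℤ/6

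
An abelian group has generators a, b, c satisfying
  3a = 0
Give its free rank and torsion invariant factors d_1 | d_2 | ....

Answer: M ≅ ℤ^2 ⊕ ℤ/3

Derivation:
rank_ℚ(R)=1; free=3−1=2
SNF(R) diag = [3] → torsion [3]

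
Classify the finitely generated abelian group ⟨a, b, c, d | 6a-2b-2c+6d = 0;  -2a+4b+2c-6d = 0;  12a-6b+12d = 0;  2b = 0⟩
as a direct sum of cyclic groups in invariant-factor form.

rank_ℚ(R)=4; free=4−4=0
SNF(R) diag = [2, 2, 4, 12] → torsion [2, 2, 4, 12]

Answer: M ≅ ℤ/2 ⊕ ℤ/2 ⊕ ℤ/4 ⊕ ℤ/12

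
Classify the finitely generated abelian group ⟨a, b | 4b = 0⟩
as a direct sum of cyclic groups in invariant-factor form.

rank_ℚ(R)=1; free=2−1=1
SNF(R) diag = [4] → torsion [4]

Answer: M ≅ ℤ^1 ⊕ ℤ/4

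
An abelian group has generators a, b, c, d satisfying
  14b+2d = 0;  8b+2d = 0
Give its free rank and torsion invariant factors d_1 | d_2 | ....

Answer: M ≅ ℤ^2 ⊕ ℤ/2 ⊕ ℤ/6

Derivation:
rank_ℚ(R)=2; free=4−2=2
SNF(R) diag = [2, 6] → torsion [2, 6]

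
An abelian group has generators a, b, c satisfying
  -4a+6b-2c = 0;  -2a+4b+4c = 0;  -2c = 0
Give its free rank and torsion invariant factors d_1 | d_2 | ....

Answer: M ≅ ℤ/2 ⊕ ℤ/2 ⊕ ℤ/2

Derivation:
rank_ℚ(R)=3; free=3−3=0
SNF(R) diag = [2, 2, 2] → torsion [2, 2, 2]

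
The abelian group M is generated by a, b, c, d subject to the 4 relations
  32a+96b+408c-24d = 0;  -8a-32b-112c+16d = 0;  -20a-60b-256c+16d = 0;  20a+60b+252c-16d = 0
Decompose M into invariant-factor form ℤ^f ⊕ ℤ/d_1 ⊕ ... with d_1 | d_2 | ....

rank_ℚ(R)=4; free=4−4=0
SNF(R) diag = [4, 4, 8, 8] → torsion [4, 4, 8, 8]

Answer: M ≅ ℤ/4 ⊕ ℤ/4 ⊕ ℤ/8 ⊕ ℤ/8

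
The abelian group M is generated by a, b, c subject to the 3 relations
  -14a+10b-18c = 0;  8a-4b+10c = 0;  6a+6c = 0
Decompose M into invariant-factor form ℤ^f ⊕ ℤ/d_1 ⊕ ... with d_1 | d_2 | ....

rank_ℚ(R)=3; free=3−3=0
SNF(R) diag = [2, 2, 6] → torsion [2, 2, 6]

Answer: M ≅ ℤ/2 ⊕ ℤ/2 ⊕ ℤ/6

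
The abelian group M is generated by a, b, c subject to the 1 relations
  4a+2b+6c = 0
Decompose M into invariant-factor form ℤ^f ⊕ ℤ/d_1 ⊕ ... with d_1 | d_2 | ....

rank_ℚ(R)=1; free=3−1=2
SNF(R) diag = [2] → torsion [2]

Answer: M ≅ ℤ^2 ⊕ ℤ/2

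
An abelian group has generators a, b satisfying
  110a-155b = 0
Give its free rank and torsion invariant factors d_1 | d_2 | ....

Answer: M ≅ ℤ^1 ⊕ ℤ/5

Derivation:
rank_ℚ(R)=1; free=2−1=1
SNF(R) diag = [5] → torsion [5]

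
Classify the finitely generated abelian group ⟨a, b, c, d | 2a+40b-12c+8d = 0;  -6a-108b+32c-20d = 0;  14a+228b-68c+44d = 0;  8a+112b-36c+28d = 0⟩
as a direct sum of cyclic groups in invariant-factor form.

Answer: M ≅ ℤ/2 ⊕ ℤ/4 ⊕ ℤ/4 ⊕ ℤ/4

Derivation:
rank_ℚ(R)=4; free=4−4=0
SNF(R) diag = [2, 4, 4, 4] → torsion [2, 4, 4, 4]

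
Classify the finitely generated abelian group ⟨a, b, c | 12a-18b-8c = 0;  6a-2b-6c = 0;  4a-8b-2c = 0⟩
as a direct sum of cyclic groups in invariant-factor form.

rank_ℚ(R)=3; free=3−3=0
SNF(R) diag = [2, 2, 2] → torsion [2, 2, 2]

Answer: M ≅ ℤ/2 ⊕ ℤ/2 ⊕ ℤ/2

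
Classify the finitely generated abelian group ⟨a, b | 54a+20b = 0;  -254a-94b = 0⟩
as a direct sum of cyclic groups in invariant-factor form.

rank_ℚ(R)=2; free=2−2=0
SNF(R) diag = [2, 2] → torsion [2, 2]

Answer: M ≅ ℤ/2 ⊕ ℤ/2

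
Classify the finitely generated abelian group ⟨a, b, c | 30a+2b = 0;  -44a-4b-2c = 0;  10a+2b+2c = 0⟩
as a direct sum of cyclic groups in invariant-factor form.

Answer: M ≅ ℤ/2 ⊕ ℤ/2 ⊕ ℤ/4

Derivation:
rank_ℚ(R)=3; free=3−3=0
SNF(R) diag = [2, 2, 4] → torsion [2, 2, 4]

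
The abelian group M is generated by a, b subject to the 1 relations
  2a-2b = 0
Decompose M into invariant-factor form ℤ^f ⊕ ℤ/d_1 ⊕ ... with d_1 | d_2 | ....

rank_ℚ(R)=1; free=2−1=1
SNF(R) diag = [2] → torsion [2]

Answer: M ≅ ℤ^1 ⊕ ℤ/2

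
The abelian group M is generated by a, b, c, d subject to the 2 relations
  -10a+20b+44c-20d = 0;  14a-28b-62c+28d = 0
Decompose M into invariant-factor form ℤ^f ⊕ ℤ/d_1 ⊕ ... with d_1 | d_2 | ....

rank_ℚ(R)=2; free=4−2=2
SNF(R) diag = [2, 2] → torsion [2, 2]

Answer: M ≅ ℤ^2 ⊕ ℤ/2 ⊕ ℤ/2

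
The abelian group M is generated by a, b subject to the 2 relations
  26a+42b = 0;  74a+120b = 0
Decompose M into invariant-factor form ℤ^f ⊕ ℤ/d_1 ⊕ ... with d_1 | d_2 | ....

Answer: M ≅ ℤ/2 ⊕ ℤ/6

Derivation:
rank_ℚ(R)=2; free=2−2=0
SNF(R) diag = [2, 6] → torsion [2, 6]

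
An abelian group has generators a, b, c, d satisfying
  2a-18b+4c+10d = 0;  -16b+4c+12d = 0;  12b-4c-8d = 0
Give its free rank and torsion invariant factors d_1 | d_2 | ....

Answer: M ≅ ℤ^1 ⊕ ℤ/2 ⊕ ℤ/4 ⊕ ℤ/4

Derivation:
rank_ℚ(R)=3; free=4−3=1
SNF(R) diag = [2, 4, 4] → torsion [2, 4, 4]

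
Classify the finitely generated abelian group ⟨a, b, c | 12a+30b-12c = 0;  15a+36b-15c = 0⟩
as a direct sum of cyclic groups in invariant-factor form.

rank_ℚ(R)=2; free=3−2=1
SNF(R) diag = [3, 6] → torsion [3, 6]

Answer: M ≅ ℤ^1 ⊕ ℤ/3 ⊕ ℤ/6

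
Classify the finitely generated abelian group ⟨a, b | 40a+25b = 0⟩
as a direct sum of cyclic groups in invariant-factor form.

rank_ℚ(R)=1; free=2−1=1
SNF(R) diag = [5] → torsion [5]

Answer: M ≅ ℤ^1 ⊕ ℤ/5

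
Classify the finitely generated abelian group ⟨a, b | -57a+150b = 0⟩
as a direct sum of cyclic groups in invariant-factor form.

Answer: M ≅ ℤ^1 ⊕ ℤ/3

Derivation:
rank_ℚ(R)=1; free=2−1=1
SNF(R) diag = [3] → torsion [3]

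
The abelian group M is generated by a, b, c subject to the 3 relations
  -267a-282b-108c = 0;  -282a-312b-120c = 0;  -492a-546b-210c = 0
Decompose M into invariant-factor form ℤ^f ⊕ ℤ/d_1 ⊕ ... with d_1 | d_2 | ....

rank_ℚ(R)=3; free=3−3=0
SNF(R) diag = [3, 6, 12] → torsion [3, 6, 12]

Answer: M ≅ ℤ/3 ⊕ ℤ/6 ⊕ ℤ/12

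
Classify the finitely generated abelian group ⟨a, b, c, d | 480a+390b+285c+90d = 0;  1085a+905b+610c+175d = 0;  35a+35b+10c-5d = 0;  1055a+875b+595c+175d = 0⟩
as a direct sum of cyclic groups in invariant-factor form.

Answer: M ≅ ℤ/5 ⊕ ℤ/15 ⊕ ℤ/30 ⊕ ℤ/90

Derivation:
rank_ℚ(R)=4; free=4−4=0
SNF(R) diag = [5, 15, 30, 90] → torsion [5, 15, 30, 90]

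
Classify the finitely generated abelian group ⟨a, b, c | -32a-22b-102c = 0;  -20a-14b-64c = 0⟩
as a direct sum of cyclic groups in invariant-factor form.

Answer: M ≅ ℤ^1 ⊕ ℤ/2 ⊕ ℤ/2

Derivation:
rank_ℚ(R)=2; free=3−2=1
SNF(R) diag = [2, 2] → torsion [2, 2]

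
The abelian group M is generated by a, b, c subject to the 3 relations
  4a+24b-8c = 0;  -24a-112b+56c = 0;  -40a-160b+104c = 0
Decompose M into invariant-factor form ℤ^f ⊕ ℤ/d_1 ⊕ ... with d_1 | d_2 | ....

Answer: M ≅ ℤ/4 ⊕ ℤ/8 ⊕ ℤ/16

Derivation:
rank_ℚ(R)=3; free=3−3=0
SNF(R) diag = [4, 8, 16] → torsion [4, 8, 16]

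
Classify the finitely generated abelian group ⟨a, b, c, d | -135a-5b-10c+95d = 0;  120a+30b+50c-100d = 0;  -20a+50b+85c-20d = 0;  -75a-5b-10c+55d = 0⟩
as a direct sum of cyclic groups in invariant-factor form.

rank_ℚ(R)=4; free=4−4=0
SNF(R) diag = [5, 5, 10, 20] → torsion [5, 5, 10, 20]

Answer: M ≅ ℤ/5 ⊕ ℤ/5 ⊕ ℤ/10 ⊕ ℤ/20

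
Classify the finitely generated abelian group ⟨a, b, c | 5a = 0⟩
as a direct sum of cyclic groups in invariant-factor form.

Answer: M ≅ ℤ^2 ⊕ ℤ/5

Derivation:
rank_ℚ(R)=1; free=3−1=2
SNF(R) diag = [5] → torsion [5]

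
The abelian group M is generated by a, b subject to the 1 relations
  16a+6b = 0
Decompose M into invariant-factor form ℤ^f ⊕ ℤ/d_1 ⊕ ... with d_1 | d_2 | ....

rank_ℚ(R)=1; free=2−1=1
SNF(R) diag = [2] → torsion [2]

Answer: M ≅ ℤ^1 ⊕ ℤ/2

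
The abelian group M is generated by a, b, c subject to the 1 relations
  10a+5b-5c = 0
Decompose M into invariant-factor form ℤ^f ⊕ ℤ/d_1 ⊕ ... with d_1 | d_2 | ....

Answer: M ≅ ℤ^2 ⊕ ℤ/5

Derivation:
rank_ℚ(R)=1; free=3−1=2
SNF(R) diag = [5] → torsion [5]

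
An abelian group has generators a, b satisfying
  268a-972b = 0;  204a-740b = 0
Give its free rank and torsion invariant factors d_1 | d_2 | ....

rank_ℚ(R)=2; free=2−2=0
SNF(R) diag = [4, 8] → torsion [4, 8]

Answer: M ≅ ℤ/4 ⊕ ℤ/8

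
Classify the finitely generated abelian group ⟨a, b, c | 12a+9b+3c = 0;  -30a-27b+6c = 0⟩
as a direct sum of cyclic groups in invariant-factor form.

Answer: M ≅ ℤ^1 ⊕ ℤ/3 ⊕ ℤ/9

Derivation:
rank_ℚ(R)=2; free=3−2=1
SNF(R) diag = [3, 9] → torsion [3, 9]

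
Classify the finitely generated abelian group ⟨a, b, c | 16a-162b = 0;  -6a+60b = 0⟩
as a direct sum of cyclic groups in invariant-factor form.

Answer: M ≅ ℤ^1 ⊕ ℤ/2 ⊕ ℤ/6

Derivation:
rank_ℚ(R)=2; free=3−2=1
SNF(R) diag = [2, 6] → torsion [2, 6]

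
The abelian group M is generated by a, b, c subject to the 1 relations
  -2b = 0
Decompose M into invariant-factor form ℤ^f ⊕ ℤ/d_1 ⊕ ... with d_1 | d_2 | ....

Answer: M ≅ ℤ^2 ⊕ ℤ/2

Derivation:
rank_ℚ(R)=1; free=3−1=2
SNF(R) diag = [2] → torsion [2]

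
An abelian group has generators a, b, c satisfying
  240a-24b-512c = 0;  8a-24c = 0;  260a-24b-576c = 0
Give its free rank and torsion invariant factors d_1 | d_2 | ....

rank_ℚ(R)=3; free=3−3=0
SNF(R) diag = [4, 8, 24] → torsion [4, 8, 24]

Answer: M ≅ ℤ/4 ⊕ ℤ/8 ⊕ ℤ/24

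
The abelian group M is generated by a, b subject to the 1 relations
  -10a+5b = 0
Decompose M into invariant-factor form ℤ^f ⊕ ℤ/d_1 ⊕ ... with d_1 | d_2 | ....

rank_ℚ(R)=1; free=2−1=1
SNF(R) diag = [5] → torsion [5]

Answer: M ≅ ℤ^1 ⊕ ℤ/5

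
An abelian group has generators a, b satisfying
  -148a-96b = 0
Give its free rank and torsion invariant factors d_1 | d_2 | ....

rank_ℚ(R)=1; free=2−1=1
SNF(R) diag = [4] → torsion [4]

Answer: M ≅ ℤ^1 ⊕ ℤ/4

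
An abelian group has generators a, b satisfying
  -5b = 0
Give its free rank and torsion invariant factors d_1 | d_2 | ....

Answer: M ≅ ℤ^1 ⊕ ℤ/5

Derivation:
rank_ℚ(R)=1; free=2−1=1
SNF(R) diag = [5] → torsion [5]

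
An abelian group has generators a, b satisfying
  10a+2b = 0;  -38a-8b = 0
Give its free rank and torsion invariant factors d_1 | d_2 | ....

rank_ℚ(R)=2; free=2−2=0
SNF(R) diag = [2, 2] → torsion [2, 2]

Answer: M ≅ ℤ/2 ⊕ ℤ/2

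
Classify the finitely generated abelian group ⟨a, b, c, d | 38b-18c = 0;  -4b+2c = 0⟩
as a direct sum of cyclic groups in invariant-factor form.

Answer: M ≅ ℤ^2 ⊕ ℤ/2 ⊕ ℤ/2

Derivation:
rank_ℚ(R)=2; free=4−2=2
SNF(R) diag = [2, 2] → torsion [2, 2]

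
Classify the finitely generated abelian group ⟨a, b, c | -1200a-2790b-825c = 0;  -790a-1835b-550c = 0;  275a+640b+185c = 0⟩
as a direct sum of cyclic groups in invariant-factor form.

rank_ℚ(R)=3; free=3−3=0
SNF(R) diag = [5, 15, 45] → torsion [5, 15, 45]

Answer: M ≅ ℤ/5 ⊕ ℤ/15 ⊕ ℤ/45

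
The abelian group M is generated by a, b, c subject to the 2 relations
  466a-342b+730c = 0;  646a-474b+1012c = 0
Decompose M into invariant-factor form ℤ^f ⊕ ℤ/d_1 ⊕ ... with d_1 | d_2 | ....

rank_ℚ(R)=2; free=3−2=1
SNF(R) diag = [2, 6] → torsion [2, 6]

Answer: M ≅ ℤ^1 ⊕ ℤ/2 ⊕ ℤ/6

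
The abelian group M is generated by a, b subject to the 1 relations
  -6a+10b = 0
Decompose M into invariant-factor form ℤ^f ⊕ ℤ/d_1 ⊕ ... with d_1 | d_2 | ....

rank_ℚ(R)=1; free=2−1=1
SNF(R) diag = [2] → torsion [2]

Answer: M ≅ ℤ^1 ⊕ ℤ/2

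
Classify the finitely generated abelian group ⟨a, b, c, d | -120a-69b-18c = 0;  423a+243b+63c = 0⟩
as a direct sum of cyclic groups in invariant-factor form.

rank_ℚ(R)=2; free=4−2=2
SNF(R) diag = [3, 9] → torsion [3, 9]

Answer: M ≅ ℤ^2 ⊕ ℤ/3 ⊕ ℤ/9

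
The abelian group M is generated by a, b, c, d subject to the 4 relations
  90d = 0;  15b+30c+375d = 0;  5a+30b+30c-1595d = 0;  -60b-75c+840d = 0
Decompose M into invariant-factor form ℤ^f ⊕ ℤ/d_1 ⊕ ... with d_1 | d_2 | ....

Answer: M ≅ ℤ/5 ⊕ ℤ/15 ⊕ ℤ/45 ⊕ ℤ/90

Derivation:
rank_ℚ(R)=4; free=4−4=0
SNF(R) diag = [5, 15, 45, 90] → torsion [5, 15, 45, 90]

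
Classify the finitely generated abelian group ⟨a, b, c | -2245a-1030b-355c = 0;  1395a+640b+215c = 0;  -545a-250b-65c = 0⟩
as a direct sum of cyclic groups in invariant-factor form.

Answer: M ≅ ℤ/5 ⊕ ℤ/10 ⊕ ℤ/10

Derivation:
rank_ℚ(R)=3; free=3−3=0
SNF(R) diag = [5, 10, 10] → torsion [5, 10, 10]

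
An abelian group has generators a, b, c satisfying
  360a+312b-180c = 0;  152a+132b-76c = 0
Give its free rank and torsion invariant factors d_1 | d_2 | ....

rank_ℚ(R)=2; free=3−2=1
SNF(R) diag = [4, 12] → torsion [4, 12]

Answer: M ≅ ℤ^1 ⊕ ℤ/4 ⊕ ℤ/12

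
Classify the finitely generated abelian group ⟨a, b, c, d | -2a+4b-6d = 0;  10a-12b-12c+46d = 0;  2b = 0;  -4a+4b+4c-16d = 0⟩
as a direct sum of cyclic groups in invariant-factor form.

rank_ℚ(R)=4; free=4−4=0
SNF(R) diag = [2, 2, 4, 4] → torsion [2, 2, 4, 4]

Answer: M ≅ ℤ/2 ⊕ ℤ/2 ⊕ ℤ/4 ⊕ ℤ/4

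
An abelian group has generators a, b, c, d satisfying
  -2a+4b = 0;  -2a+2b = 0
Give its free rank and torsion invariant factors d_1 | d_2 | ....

Answer: M ≅ ℤ^2 ⊕ ℤ/2 ⊕ ℤ/2

Derivation:
rank_ℚ(R)=2; free=4−2=2
SNF(R) diag = [2, 2] → torsion [2, 2]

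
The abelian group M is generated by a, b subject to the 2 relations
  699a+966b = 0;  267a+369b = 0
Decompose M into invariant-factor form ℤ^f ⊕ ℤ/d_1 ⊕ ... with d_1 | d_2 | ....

rank_ℚ(R)=2; free=2−2=0
SNF(R) diag = [3, 3] → torsion [3, 3]

Answer: M ≅ ℤ/3 ⊕ ℤ/3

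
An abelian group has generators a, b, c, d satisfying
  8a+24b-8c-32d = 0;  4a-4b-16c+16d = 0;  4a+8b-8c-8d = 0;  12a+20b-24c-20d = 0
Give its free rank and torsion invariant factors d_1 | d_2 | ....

rank_ℚ(R)=4; free=4−4=0
SNF(R) diag = [4, 4, 4, 8] → torsion [4, 4, 4, 8]

Answer: M ≅ ℤ/4 ⊕ ℤ/4 ⊕ ℤ/4 ⊕ ℤ/8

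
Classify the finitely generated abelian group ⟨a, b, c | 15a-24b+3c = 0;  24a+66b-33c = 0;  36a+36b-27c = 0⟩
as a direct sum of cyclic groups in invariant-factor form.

rank_ℚ(R)=3; free=3−3=0
SNF(R) diag = [3, 9, 18] → torsion [3, 9, 18]

Answer: M ≅ ℤ/3 ⊕ ℤ/9 ⊕ ℤ/18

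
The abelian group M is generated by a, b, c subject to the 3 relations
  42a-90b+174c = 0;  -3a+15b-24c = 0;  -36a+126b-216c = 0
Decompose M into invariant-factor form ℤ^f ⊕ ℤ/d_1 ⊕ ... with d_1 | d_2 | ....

rank_ℚ(R)=3; free=3−3=0
SNF(R) diag = [3, 6, 18] → torsion [3, 6, 18]

Answer: M ≅ ℤ/3 ⊕ ℤ/6 ⊕ ℤ/18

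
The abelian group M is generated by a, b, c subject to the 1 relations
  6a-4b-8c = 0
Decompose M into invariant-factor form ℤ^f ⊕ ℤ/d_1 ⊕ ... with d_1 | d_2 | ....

rank_ℚ(R)=1; free=3−1=2
SNF(R) diag = [2] → torsion [2]

Answer: M ≅ ℤ^2 ⊕ ℤ/2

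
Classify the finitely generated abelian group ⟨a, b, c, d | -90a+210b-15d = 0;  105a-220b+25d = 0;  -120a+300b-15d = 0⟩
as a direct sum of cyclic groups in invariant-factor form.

rank_ℚ(R)=3; free=4−3=1
SNF(R) diag = [5, 15, 30] → torsion [5, 15, 30]

Answer: M ≅ ℤ^1 ⊕ ℤ/5 ⊕ ℤ/15 ⊕ ℤ/30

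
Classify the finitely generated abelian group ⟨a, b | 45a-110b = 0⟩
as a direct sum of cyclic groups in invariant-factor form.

rank_ℚ(R)=1; free=2−1=1
SNF(R) diag = [5] → torsion [5]

Answer: M ≅ ℤ^1 ⊕ ℤ/5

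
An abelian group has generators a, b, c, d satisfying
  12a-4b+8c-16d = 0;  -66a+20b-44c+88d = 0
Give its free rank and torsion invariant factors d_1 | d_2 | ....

Answer: M ≅ ℤ^2 ⊕ ℤ/2 ⊕ ℤ/4

Derivation:
rank_ℚ(R)=2; free=4−2=2
SNF(R) diag = [2, 4] → torsion [2, 4]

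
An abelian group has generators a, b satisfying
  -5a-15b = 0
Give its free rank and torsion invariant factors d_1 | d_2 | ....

Answer: M ≅ ℤ^1 ⊕ ℤ/5

Derivation:
rank_ℚ(R)=1; free=2−1=1
SNF(R) diag = [5] → torsion [5]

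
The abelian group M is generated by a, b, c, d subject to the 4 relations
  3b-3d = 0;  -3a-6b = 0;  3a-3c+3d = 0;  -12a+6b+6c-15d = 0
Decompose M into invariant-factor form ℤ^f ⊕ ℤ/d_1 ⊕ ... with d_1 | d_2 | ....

Answer: M ≅ ℤ/3 ⊕ ℤ/3 ⊕ ℤ/3 ⊕ ℤ/9

Derivation:
rank_ℚ(R)=4; free=4−4=0
SNF(R) diag = [3, 3, 3, 9] → torsion [3, 3, 3, 9]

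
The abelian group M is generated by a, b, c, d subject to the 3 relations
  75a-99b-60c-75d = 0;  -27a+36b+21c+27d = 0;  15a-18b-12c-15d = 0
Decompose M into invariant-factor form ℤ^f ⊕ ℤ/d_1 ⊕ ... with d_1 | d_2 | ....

rank_ℚ(R)=3; free=4−3=1
SNF(R) diag = [3, 3, 9] → torsion [3, 3, 9]

Answer: M ≅ ℤ^1 ⊕ ℤ/3 ⊕ ℤ/3 ⊕ ℤ/9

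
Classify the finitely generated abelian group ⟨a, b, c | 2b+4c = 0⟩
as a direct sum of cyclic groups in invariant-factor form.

rank_ℚ(R)=1; free=3−1=2
SNF(R) diag = [2] → torsion [2]

Answer: M ≅ ℤ^2 ⊕ ℤ/2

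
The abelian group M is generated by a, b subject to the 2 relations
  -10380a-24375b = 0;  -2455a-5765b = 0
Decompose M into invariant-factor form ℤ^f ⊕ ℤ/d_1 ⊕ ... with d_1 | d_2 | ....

rank_ℚ(R)=2; free=2−2=0
SNF(R) diag = [5, 15] → torsion [5, 15]

Answer: M ≅ ℤ/5 ⊕ ℤ/15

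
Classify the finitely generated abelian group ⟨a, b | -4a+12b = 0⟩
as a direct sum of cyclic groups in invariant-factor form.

Answer: M ≅ ℤ^1 ⊕ ℤ/4

Derivation:
rank_ℚ(R)=1; free=2−1=1
SNF(R) diag = [4] → torsion [4]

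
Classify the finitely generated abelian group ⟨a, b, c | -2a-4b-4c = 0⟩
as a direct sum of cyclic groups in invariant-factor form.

Answer: M ≅ ℤ^2 ⊕ ℤ/2

Derivation:
rank_ℚ(R)=1; free=3−1=2
SNF(R) diag = [2] → torsion [2]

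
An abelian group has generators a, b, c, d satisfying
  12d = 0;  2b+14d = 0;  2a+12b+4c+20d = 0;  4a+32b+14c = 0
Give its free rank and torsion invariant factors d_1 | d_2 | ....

rank_ℚ(R)=4; free=4−4=0
SNF(R) diag = [2, 2, 6, 12] → torsion [2, 2, 6, 12]

Answer: M ≅ ℤ/2 ⊕ ℤ/2 ⊕ ℤ/6 ⊕ ℤ/12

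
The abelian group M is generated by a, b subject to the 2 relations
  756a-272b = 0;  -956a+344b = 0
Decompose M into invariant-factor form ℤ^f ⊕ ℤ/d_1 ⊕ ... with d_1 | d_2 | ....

rank_ℚ(R)=2; free=2−2=0
SNF(R) diag = [4, 8] → torsion [4, 8]

Answer: M ≅ ℤ/4 ⊕ ℤ/8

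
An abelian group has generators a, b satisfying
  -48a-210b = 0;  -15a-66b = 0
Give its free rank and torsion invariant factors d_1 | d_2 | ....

Answer: M ≅ ℤ/3 ⊕ ℤ/6

Derivation:
rank_ℚ(R)=2; free=2−2=0
SNF(R) diag = [3, 6] → torsion [3, 6]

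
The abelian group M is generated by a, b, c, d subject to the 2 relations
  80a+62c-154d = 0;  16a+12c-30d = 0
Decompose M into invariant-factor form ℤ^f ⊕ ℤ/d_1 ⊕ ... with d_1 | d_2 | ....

rank_ℚ(R)=2; free=4−2=2
SNF(R) diag = [2, 2] → torsion [2, 2]

Answer: M ≅ ℤ^2 ⊕ ℤ/2 ⊕ ℤ/2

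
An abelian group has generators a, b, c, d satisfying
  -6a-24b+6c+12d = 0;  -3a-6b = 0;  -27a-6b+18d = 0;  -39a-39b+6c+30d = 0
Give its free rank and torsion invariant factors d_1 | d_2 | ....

rank_ℚ(R)=4; free=4−4=0
SNF(R) diag = [3, 3, 6, 18] → torsion [3, 3, 6, 18]

Answer: M ≅ ℤ/3 ⊕ ℤ/3 ⊕ ℤ/6 ⊕ ℤ/18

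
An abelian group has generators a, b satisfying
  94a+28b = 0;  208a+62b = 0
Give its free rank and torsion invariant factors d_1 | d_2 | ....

rank_ℚ(R)=2; free=2−2=0
SNF(R) diag = [2, 2] → torsion [2, 2]

Answer: M ≅ ℤ/2 ⊕ ℤ/2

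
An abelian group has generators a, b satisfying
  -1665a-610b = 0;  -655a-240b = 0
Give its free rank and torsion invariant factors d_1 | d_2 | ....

rank_ℚ(R)=2; free=2−2=0
SNF(R) diag = [5, 10] → torsion [5, 10]

Answer: M ≅ ℤ/5 ⊕ ℤ/10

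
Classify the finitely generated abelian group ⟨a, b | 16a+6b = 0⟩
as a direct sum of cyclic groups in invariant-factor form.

Answer: M ≅ ℤ^1 ⊕ ℤ/2

Derivation:
rank_ℚ(R)=1; free=2−1=1
SNF(R) diag = [2] → torsion [2]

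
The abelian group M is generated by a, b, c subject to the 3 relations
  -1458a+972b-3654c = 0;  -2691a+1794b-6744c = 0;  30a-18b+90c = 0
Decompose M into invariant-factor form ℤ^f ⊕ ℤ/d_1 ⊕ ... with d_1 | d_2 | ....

Answer: M ≅ ℤ/3 ⊕ ℤ/6 ⊕ ℤ/18

Derivation:
rank_ℚ(R)=3; free=3−3=0
SNF(R) diag = [3, 6, 18] → torsion [3, 6, 18]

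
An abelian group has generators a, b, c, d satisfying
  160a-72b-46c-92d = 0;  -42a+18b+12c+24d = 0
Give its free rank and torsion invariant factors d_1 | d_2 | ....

Answer: M ≅ ℤ^2 ⊕ ℤ/2 ⊕ ℤ/6

Derivation:
rank_ℚ(R)=2; free=4−2=2
SNF(R) diag = [2, 6] → torsion [2, 6]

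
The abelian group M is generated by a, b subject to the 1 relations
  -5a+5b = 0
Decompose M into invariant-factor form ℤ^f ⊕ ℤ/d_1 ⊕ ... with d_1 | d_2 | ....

Answer: M ≅ ℤ^1 ⊕ ℤ/5

Derivation:
rank_ℚ(R)=1; free=2−1=1
SNF(R) diag = [5] → torsion [5]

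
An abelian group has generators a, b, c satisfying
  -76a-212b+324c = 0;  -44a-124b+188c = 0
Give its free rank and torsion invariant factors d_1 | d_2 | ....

rank_ℚ(R)=2; free=3−2=1
SNF(R) diag = [4, 8] → torsion [4, 8]

Answer: M ≅ ℤ^1 ⊕ ℤ/4 ⊕ ℤ/8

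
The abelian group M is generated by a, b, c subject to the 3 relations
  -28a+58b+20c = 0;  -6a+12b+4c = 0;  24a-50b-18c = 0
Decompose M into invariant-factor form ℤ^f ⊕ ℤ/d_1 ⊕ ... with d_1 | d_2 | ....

rank_ℚ(R)=3; free=3−3=0
SNF(R) diag = [2, 2, 2] → torsion [2, 2, 2]

Answer: M ≅ ℤ/2 ⊕ ℤ/2 ⊕ ℤ/2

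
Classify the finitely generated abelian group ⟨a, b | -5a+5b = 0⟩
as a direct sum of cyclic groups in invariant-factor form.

Answer: M ≅ ℤ^1 ⊕ ℤ/5

Derivation:
rank_ℚ(R)=1; free=2−1=1
SNF(R) diag = [5] → torsion [5]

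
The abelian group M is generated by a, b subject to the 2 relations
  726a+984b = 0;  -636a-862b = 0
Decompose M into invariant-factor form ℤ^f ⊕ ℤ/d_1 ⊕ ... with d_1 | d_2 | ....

Answer: M ≅ ℤ/2 ⊕ ℤ/6

Derivation:
rank_ℚ(R)=2; free=2−2=0
SNF(R) diag = [2, 6] → torsion [2, 6]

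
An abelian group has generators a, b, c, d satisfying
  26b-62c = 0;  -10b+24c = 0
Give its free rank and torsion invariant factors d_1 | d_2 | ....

rank_ℚ(R)=2; free=4−2=2
SNF(R) diag = [2, 2] → torsion [2, 2]

Answer: M ≅ ℤ^2 ⊕ ℤ/2 ⊕ ℤ/2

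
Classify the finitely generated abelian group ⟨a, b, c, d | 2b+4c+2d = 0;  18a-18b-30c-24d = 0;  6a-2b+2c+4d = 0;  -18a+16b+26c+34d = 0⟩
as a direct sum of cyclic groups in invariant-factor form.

Answer: M ≅ ℤ/2 ⊕ ℤ/6 ⊕ ℤ/12 ⊕ ℤ/12

Derivation:
rank_ℚ(R)=4; free=4−4=0
SNF(R) diag = [2, 6, 12, 12] → torsion [2, 6, 12, 12]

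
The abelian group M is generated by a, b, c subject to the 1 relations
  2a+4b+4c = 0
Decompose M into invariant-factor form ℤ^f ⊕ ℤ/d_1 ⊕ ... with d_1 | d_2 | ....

rank_ℚ(R)=1; free=3−1=2
SNF(R) diag = [2] → torsion [2]

Answer: M ≅ ℤ^2 ⊕ ℤ/2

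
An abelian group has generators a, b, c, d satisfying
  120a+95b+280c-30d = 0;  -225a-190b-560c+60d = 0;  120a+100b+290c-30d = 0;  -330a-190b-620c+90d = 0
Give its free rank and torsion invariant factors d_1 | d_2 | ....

rank_ℚ(R)=4; free=4−4=0
SNF(R) diag = [5, 15, 30, 30] → torsion [5, 15, 30, 30]

Answer: M ≅ ℤ/5 ⊕ ℤ/15 ⊕ ℤ/30 ⊕ ℤ/30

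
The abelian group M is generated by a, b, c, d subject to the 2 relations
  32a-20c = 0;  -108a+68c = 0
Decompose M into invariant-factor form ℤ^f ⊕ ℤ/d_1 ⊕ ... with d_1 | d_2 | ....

rank_ℚ(R)=2; free=4−2=2
SNF(R) diag = [4, 4] → torsion [4, 4]

Answer: M ≅ ℤ^2 ⊕ ℤ/4 ⊕ ℤ/4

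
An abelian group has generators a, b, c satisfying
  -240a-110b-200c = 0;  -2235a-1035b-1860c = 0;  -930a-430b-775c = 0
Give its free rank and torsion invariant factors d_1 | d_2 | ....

Answer: M ≅ ℤ/5 ⊕ ℤ/15 ⊕ ℤ/30

Derivation:
rank_ℚ(R)=3; free=3−3=0
SNF(R) diag = [5, 15, 30] → torsion [5, 15, 30]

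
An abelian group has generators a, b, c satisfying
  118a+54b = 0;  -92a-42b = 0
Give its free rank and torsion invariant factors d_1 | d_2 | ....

Answer: M ≅ ℤ^1 ⊕ ℤ/2 ⊕ ℤ/6

Derivation:
rank_ℚ(R)=2; free=3−2=1
SNF(R) diag = [2, 6] → torsion [2, 6]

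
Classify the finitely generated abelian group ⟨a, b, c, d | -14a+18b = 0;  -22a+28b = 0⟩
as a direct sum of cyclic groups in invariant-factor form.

rank_ℚ(R)=2; free=4−2=2
SNF(R) diag = [2, 2] → torsion [2, 2]

Answer: M ≅ ℤ^2 ⊕ ℤ/2 ⊕ ℤ/2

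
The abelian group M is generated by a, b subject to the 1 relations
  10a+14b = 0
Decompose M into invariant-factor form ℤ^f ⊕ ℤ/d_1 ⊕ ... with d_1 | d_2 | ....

Answer: M ≅ ℤ^1 ⊕ ℤ/2

Derivation:
rank_ℚ(R)=1; free=2−1=1
SNF(R) diag = [2] → torsion [2]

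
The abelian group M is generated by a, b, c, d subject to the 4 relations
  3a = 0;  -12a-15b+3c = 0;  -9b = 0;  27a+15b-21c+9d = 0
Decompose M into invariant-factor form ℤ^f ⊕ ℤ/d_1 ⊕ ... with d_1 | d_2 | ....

Answer: M ≅ ℤ/3 ⊕ ℤ/3 ⊕ ℤ/9 ⊕ ℤ/9

Derivation:
rank_ℚ(R)=4; free=4−4=0
SNF(R) diag = [3, 3, 9, 9] → torsion [3, 3, 9, 9]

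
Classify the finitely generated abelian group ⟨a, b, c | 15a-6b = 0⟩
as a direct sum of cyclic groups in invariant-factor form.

rank_ℚ(R)=1; free=3−1=2
SNF(R) diag = [3] → torsion [3]

Answer: M ≅ ℤ^2 ⊕ ℤ/3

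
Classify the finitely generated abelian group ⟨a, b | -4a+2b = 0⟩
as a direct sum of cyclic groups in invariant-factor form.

rank_ℚ(R)=1; free=2−1=1
SNF(R) diag = [2] → torsion [2]

Answer: M ≅ ℤ^1 ⊕ ℤ/2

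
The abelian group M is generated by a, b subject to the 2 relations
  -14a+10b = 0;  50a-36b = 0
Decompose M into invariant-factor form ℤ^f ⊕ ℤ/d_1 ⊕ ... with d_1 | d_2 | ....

rank_ℚ(R)=2; free=2−2=0
SNF(R) diag = [2, 2] → torsion [2, 2]

Answer: M ≅ ℤ/2 ⊕ ℤ/2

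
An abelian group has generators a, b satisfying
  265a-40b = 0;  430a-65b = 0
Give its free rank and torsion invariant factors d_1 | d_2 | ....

rank_ℚ(R)=2; free=2−2=0
SNF(R) diag = [5, 5] → torsion [5, 5]

Answer: M ≅ ℤ/5 ⊕ ℤ/5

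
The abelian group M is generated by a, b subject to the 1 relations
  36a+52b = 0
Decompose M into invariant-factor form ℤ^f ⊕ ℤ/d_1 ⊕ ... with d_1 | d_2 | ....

Answer: M ≅ ℤ^1 ⊕ ℤ/4

Derivation:
rank_ℚ(R)=1; free=2−1=1
SNF(R) diag = [4] → torsion [4]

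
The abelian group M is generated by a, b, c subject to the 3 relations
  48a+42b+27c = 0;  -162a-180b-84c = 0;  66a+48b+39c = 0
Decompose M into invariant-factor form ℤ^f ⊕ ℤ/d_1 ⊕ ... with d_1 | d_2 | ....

rank_ℚ(R)=3; free=3−3=0
SNF(R) diag = [3, 6, 6] → torsion [3, 6, 6]

Answer: M ≅ ℤ/3 ⊕ ℤ/6 ⊕ ℤ/6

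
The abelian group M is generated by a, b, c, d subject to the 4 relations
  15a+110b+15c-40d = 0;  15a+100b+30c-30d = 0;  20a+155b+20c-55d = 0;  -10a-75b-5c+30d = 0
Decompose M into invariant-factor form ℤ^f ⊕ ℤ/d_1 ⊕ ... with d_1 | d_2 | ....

rank_ℚ(R)=4; free=4−4=0
SNF(R) diag = [5, 5, 5, 5] → torsion [5, 5, 5, 5]

Answer: M ≅ ℤ/5 ⊕ ℤ/5 ⊕ ℤ/5 ⊕ ℤ/5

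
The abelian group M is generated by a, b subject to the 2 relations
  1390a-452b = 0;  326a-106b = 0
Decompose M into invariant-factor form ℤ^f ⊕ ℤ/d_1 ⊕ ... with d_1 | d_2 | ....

rank_ℚ(R)=2; free=2−2=0
SNF(R) diag = [2, 6] → torsion [2, 6]

Answer: M ≅ ℤ/2 ⊕ ℤ/6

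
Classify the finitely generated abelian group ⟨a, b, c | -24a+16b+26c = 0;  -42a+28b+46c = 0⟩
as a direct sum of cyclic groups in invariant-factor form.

Answer: M ≅ ℤ^1 ⊕ ℤ/2 ⊕ ℤ/2

Derivation:
rank_ℚ(R)=2; free=3−2=1
SNF(R) diag = [2, 2] → torsion [2, 2]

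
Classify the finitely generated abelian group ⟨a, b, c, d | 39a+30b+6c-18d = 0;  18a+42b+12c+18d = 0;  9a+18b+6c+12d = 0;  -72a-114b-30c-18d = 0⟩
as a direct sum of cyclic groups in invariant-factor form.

Answer: M ≅ ℤ/3 ⊕ ℤ/6 ⊕ ℤ/6 ⊕ ℤ/18

Derivation:
rank_ℚ(R)=4; free=4−4=0
SNF(R) diag = [3, 6, 6, 18] → torsion [3, 6, 6, 18]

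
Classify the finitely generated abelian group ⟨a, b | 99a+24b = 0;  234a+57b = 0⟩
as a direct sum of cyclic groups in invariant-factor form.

Answer: M ≅ ℤ/3 ⊕ ℤ/9

Derivation:
rank_ℚ(R)=2; free=2−2=0
SNF(R) diag = [3, 9] → torsion [3, 9]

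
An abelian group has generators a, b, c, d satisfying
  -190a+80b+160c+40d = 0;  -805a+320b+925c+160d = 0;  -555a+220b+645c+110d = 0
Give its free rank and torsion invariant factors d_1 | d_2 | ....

Answer: M ≅ ℤ^1 ⊕ ℤ/5 ⊕ ℤ/10 ⊕ ℤ/30

Derivation:
rank_ℚ(R)=3; free=4−3=1
SNF(R) diag = [5, 10, 30] → torsion [5, 10, 30]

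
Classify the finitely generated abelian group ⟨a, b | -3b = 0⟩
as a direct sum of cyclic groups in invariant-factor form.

rank_ℚ(R)=1; free=2−1=1
SNF(R) diag = [3] → torsion [3]

Answer: M ≅ ℤ^1 ⊕ ℤ/3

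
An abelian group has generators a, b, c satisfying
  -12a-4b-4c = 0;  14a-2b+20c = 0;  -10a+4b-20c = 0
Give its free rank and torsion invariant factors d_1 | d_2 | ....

Answer: M ≅ ℤ/2 ⊕ ℤ/2 ⊕ ℤ/4

Derivation:
rank_ℚ(R)=3; free=3−3=0
SNF(R) diag = [2, 2, 4] → torsion [2, 2, 4]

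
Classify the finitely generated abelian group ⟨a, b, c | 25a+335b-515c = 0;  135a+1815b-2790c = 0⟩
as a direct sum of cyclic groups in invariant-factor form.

rank_ℚ(R)=2; free=3−2=1
SNF(R) diag = [5, 15] → torsion [5, 15]

Answer: M ≅ ℤ^1 ⊕ ℤ/5 ⊕ ℤ/15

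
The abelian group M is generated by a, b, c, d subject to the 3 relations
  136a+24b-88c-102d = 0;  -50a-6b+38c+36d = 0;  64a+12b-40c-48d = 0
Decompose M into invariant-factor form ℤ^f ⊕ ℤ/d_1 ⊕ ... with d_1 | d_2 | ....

rank_ℚ(R)=3; free=4−3=1
SNF(R) diag = [2, 6, 12] → torsion [2, 6, 12]

Answer: M ≅ ℤ^1 ⊕ ℤ/2 ⊕ ℤ/6 ⊕ ℤ/12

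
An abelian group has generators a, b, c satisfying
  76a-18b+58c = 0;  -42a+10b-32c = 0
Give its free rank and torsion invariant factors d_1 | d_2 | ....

Answer: M ≅ ℤ^1 ⊕ ℤ/2 ⊕ ℤ/2

Derivation:
rank_ℚ(R)=2; free=3−2=1
SNF(R) diag = [2, 2] → torsion [2, 2]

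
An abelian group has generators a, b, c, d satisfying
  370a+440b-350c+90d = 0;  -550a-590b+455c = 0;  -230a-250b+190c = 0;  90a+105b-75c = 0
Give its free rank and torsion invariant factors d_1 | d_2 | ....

Answer: M ≅ ℤ/5 ⊕ ℤ/15 ⊕ ℤ/30 ⊕ ℤ/90

Derivation:
rank_ℚ(R)=4; free=4−4=0
SNF(R) diag = [5, 15, 30, 90] → torsion [5, 15, 30, 90]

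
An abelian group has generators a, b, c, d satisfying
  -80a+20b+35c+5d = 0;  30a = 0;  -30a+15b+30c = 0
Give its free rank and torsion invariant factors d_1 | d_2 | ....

Answer: M ≅ ℤ^1 ⊕ ℤ/5 ⊕ ℤ/15 ⊕ ℤ/30

Derivation:
rank_ℚ(R)=3; free=4−3=1
SNF(R) diag = [5, 15, 30] → torsion [5, 15, 30]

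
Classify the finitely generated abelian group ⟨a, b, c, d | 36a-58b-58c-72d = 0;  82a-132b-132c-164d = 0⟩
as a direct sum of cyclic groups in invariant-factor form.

Answer: M ≅ ℤ^2 ⊕ ℤ/2 ⊕ ℤ/2

Derivation:
rank_ℚ(R)=2; free=4−2=2
SNF(R) diag = [2, 2] → torsion [2, 2]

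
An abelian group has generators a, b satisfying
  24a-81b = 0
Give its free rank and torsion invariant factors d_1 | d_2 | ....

rank_ℚ(R)=1; free=2−1=1
SNF(R) diag = [3] → torsion [3]

Answer: M ≅ ℤ^1 ⊕ ℤ/3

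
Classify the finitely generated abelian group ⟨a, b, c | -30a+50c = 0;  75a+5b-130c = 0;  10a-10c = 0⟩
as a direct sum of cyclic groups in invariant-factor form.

rank_ℚ(R)=3; free=3−3=0
SNF(R) diag = [5, 10, 20] → torsion [5, 10, 20]

Answer: M ≅ ℤ/5 ⊕ ℤ/10 ⊕ ℤ/20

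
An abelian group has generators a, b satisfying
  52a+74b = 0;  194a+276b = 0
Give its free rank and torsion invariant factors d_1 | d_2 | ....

rank_ℚ(R)=2; free=2−2=0
SNF(R) diag = [2, 2] → torsion [2, 2]

Answer: M ≅ ℤ/2 ⊕ ℤ/2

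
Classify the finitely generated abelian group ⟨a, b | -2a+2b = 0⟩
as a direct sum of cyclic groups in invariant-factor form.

Answer: M ≅ ℤ^1 ⊕ ℤ/2

Derivation:
rank_ℚ(R)=1; free=2−1=1
SNF(R) diag = [2] → torsion [2]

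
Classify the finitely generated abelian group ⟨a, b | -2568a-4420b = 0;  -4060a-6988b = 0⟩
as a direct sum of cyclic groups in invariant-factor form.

Answer: M ≅ ℤ/4 ⊕ ℤ/4

Derivation:
rank_ℚ(R)=2; free=2−2=0
SNF(R) diag = [4, 4] → torsion [4, 4]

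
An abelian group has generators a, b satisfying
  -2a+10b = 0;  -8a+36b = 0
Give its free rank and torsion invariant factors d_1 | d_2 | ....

rank_ℚ(R)=2; free=2−2=0
SNF(R) diag = [2, 4] → torsion [2, 4]

Answer: M ≅ ℤ/2 ⊕ ℤ/4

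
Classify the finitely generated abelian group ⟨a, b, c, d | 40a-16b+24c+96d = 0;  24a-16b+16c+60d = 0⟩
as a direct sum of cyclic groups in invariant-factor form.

rank_ℚ(R)=2; free=4−2=2
SNF(R) diag = [4, 8] → torsion [4, 8]

Answer: M ≅ ℤ^2 ⊕ ℤ/4 ⊕ ℤ/8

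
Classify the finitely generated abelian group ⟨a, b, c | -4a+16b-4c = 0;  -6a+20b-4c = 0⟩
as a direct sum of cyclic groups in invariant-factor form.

rank_ℚ(R)=2; free=3−2=1
SNF(R) diag = [2, 4] → torsion [2, 4]

Answer: M ≅ ℤ^1 ⊕ ℤ/2 ⊕ ℤ/4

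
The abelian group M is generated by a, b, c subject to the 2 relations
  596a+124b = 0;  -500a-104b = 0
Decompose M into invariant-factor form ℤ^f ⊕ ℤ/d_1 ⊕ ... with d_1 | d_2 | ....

Answer: M ≅ ℤ^1 ⊕ ℤ/4 ⊕ ℤ/4

Derivation:
rank_ℚ(R)=2; free=3−2=1
SNF(R) diag = [4, 4] → torsion [4, 4]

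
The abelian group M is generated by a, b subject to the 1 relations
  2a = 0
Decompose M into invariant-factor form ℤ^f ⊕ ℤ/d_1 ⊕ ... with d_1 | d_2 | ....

rank_ℚ(R)=1; free=2−1=1
SNF(R) diag = [2] → torsion [2]

Answer: M ≅ ℤ^1 ⊕ ℤ/2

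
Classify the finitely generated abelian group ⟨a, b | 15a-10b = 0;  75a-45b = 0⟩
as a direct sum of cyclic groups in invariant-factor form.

Answer: M ≅ ℤ/5 ⊕ ℤ/15

Derivation:
rank_ℚ(R)=2; free=2−2=0
SNF(R) diag = [5, 15] → torsion [5, 15]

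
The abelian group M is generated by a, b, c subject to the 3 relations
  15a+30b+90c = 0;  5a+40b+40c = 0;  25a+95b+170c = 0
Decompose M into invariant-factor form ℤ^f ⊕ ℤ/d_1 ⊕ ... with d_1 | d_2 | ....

Answer: M ≅ ℤ/5 ⊕ ℤ/15 ⊕ ℤ/30

Derivation:
rank_ℚ(R)=3; free=3−3=0
SNF(R) diag = [5, 15, 30] → torsion [5, 15, 30]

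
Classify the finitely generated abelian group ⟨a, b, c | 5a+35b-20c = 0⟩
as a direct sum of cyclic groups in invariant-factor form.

rank_ℚ(R)=1; free=3−1=2
SNF(R) diag = [5] → torsion [5]

Answer: M ≅ ℤ^2 ⊕ ℤ/5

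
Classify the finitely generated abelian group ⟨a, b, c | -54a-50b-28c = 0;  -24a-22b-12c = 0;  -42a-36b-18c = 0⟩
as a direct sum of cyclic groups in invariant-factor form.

rank_ℚ(R)=3; free=3−3=0
SNF(R) diag = [2, 2, 6] → torsion [2, 2, 6]

Answer: M ≅ ℤ/2 ⊕ ℤ/2 ⊕ ℤ/6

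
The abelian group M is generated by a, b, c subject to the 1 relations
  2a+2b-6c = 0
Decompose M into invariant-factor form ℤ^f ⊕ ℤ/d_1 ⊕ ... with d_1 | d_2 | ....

rank_ℚ(R)=1; free=3−1=2
SNF(R) diag = [2] → torsion [2]

Answer: M ≅ ℤ^2 ⊕ ℤ/2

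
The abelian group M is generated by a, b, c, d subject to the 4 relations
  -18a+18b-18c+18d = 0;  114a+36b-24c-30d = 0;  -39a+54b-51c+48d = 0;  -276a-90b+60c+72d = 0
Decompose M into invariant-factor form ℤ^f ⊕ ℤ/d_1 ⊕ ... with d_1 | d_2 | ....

Answer: M ≅ ℤ/3 ⊕ ℤ/6 ⊕ ℤ/18 ⊕ ℤ/18

Derivation:
rank_ℚ(R)=4; free=4−4=0
SNF(R) diag = [3, 6, 18, 18] → torsion [3, 6, 18, 18]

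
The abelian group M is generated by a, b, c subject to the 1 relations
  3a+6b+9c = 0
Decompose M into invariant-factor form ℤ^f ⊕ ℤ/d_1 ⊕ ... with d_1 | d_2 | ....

Answer: M ≅ ℤ^2 ⊕ ℤ/3

Derivation:
rank_ℚ(R)=1; free=3−1=2
SNF(R) diag = [3] → torsion [3]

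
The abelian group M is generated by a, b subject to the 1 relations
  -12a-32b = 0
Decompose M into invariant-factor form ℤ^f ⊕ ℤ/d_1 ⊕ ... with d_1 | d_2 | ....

rank_ℚ(R)=1; free=2−1=1
SNF(R) diag = [4] → torsion [4]

Answer: M ≅ ℤ^1 ⊕ ℤ/4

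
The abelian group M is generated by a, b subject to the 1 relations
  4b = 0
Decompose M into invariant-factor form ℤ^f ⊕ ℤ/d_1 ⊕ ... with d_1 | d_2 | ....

rank_ℚ(R)=1; free=2−1=1
SNF(R) diag = [4] → torsion [4]

Answer: M ≅ ℤ^1 ⊕ ℤ/4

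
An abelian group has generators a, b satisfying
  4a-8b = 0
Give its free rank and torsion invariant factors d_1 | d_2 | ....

rank_ℚ(R)=1; free=2−1=1
SNF(R) diag = [4] → torsion [4]

Answer: M ≅ ℤ^1 ⊕ ℤ/4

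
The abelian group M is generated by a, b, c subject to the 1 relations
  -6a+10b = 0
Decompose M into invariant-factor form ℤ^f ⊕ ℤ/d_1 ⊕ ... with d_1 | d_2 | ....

Answer: M ≅ ℤ^2 ⊕ ℤ/2

Derivation:
rank_ℚ(R)=1; free=3−1=2
SNF(R) diag = [2] → torsion [2]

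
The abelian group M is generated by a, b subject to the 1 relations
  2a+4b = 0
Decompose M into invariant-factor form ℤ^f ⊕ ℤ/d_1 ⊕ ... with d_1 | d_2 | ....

Answer: M ≅ ℤ^1 ⊕ ℤ/2

Derivation:
rank_ℚ(R)=1; free=2−1=1
SNF(R) diag = [2] → torsion [2]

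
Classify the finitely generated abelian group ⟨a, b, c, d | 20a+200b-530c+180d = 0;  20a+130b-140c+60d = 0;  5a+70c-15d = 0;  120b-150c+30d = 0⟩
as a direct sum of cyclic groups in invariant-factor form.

rank_ℚ(R)=4; free=4−4=0
SNF(R) diag = [5, 10, 30, 30] → torsion [5, 10, 30, 30]

Answer: M ≅ ℤ/5 ⊕ ℤ/10 ⊕ ℤ/30 ⊕ ℤ/30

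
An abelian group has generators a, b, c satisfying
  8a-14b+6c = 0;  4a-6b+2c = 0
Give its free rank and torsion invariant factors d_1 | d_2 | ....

rank_ℚ(R)=2; free=3−2=1
SNF(R) diag = [2, 4] → torsion [2, 4]

Answer: M ≅ ℤ^1 ⊕ ℤ/2 ⊕ ℤ/4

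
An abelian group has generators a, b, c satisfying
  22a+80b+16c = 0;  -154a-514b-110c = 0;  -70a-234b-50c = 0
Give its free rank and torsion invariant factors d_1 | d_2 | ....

rank_ℚ(R)=3; free=3−3=0
SNF(R) diag = [2, 2, 4] → torsion [2, 2, 4]

Answer: M ≅ ℤ/2 ⊕ ℤ/2 ⊕ ℤ/4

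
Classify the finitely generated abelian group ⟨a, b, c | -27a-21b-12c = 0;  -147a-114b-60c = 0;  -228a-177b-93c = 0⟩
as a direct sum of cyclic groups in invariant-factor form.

rank_ℚ(R)=3; free=3−3=0
SNF(R) diag = [3, 3, 3] → torsion [3, 3, 3]

Answer: M ≅ ℤ/3 ⊕ ℤ/3 ⊕ ℤ/3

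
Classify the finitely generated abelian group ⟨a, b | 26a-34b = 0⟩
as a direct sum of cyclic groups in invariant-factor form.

Answer: M ≅ ℤ^1 ⊕ ℤ/2

Derivation:
rank_ℚ(R)=1; free=2−1=1
SNF(R) diag = [2] → torsion [2]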